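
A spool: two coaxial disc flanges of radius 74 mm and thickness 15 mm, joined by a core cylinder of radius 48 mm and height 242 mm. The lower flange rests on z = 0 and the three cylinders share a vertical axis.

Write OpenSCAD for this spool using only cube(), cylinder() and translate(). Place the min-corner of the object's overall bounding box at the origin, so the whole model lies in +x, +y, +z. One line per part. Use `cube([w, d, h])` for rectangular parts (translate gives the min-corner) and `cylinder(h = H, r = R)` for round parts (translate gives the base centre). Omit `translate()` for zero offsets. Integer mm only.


translate([74, 74, 0]) cylinder(h = 15, r = 74);
translate([74, 74, 15]) cylinder(h = 242, r = 48);
translate([74, 74, 257]) cylinder(h = 15, r = 74);


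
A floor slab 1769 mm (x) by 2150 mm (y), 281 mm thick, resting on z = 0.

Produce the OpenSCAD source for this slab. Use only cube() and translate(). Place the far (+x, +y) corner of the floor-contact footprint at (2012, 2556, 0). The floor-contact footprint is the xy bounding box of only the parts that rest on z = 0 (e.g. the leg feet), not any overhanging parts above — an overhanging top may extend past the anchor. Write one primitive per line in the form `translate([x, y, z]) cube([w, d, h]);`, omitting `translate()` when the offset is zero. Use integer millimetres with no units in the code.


translate([243, 406, 0]) cube([1769, 2150, 281]);


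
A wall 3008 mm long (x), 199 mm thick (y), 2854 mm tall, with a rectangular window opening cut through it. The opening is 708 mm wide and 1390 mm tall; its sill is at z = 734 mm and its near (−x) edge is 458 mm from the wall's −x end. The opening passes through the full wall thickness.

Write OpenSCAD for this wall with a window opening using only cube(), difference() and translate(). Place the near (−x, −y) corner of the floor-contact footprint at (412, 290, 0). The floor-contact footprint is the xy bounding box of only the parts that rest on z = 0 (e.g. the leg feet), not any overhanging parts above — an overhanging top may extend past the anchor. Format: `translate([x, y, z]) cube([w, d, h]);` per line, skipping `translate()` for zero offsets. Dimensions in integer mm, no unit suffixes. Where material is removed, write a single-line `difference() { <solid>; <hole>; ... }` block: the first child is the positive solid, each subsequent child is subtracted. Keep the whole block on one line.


difference() { translate([412, 290, 0]) cube([3008, 199, 2854]); translate([870, 290, 734]) cube([708, 199, 1390]); }


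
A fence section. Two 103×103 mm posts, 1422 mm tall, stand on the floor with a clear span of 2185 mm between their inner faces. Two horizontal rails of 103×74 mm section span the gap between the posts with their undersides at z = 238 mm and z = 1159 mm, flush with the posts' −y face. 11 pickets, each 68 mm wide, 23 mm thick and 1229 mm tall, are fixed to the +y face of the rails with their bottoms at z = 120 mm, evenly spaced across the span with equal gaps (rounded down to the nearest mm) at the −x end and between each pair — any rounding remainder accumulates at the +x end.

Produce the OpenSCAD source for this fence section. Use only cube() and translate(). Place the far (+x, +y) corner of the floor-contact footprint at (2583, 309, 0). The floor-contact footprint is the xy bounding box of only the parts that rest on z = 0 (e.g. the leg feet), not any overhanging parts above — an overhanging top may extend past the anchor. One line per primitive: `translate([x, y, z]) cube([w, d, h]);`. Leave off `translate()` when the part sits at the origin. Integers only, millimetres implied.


translate([192, 206, 0]) cube([103, 103, 1422]);
translate([2480, 206, 0]) cube([103, 103, 1422]);
translate([295, 206, 238]) cube([2185, 103, 74]);
translate([295, 206, 1159]) cube([2185, 103, 74]);
translate([414, 309, 120]) cube([68, 23, 1229]);
translate([601, 309, 120]) cube([68, 23, 1229]);
translate([788, 309, 120]) cube([68, 23, 1229]);
translate([975, 309, 120]) cube([68, 23, 1229]);
translate([1162, 309, 120]) cube([68, 23, 1229]);
translate([1349, 309, 120]) cube([68, 23, 1229]);
translate([1536, 309, 120]) cube([68, 23, 1229]);
translate([1723, 309, 120]) cube([68, 23, 1229]);
translate([1910, 309, 120]) cube([68, 23, 1229]);
translate([2097, 309, 120]) cube([68, 23, 1229]);
translate([2284, 309, 120]) cube([68, 23, 1229]);


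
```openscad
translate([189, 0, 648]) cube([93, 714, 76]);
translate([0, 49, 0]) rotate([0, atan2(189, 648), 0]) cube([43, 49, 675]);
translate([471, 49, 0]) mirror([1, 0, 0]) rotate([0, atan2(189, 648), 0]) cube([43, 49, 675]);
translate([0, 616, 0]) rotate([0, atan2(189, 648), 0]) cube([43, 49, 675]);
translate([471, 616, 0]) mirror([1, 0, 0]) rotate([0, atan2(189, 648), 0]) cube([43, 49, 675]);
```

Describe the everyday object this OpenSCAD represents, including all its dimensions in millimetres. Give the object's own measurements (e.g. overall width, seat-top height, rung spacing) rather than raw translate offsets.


A sawhorse. A 93×714×76 mm beam (x, y, z) sits on two A-frame leg pairs. Each pair is two raked legs of 43×49 mm section (49 mm along y) splaying symmetrically in x. Each leg rises 648 mm vertically over 189 mm of horizontal reach and is 675 mm long along its own axis. Every leg's outer bottom edge rests on the floor and its outer top edge meets a bottom edge of the beam — the left legs (tilting toward +x) meet the beam's −x bottom edge, the right legs (their mirror images, tilting toward −x) meet its +x bottom edge — so the leg tops tuck under the beam, the beam's underside is 648 mm above the floor, and the feet are 471 mm apart outside-to-outside with the beam centred between them. The two leg pairs are set in 49 mm from either end of the beam.


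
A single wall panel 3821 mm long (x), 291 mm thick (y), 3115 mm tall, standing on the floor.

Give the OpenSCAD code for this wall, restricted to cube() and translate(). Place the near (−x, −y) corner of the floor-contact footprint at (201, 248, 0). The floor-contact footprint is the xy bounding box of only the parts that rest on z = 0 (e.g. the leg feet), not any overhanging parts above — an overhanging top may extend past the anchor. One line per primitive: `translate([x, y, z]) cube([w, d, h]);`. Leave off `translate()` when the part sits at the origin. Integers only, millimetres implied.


translate([201, 248, 0]) cube([3821, 291, 3115]);


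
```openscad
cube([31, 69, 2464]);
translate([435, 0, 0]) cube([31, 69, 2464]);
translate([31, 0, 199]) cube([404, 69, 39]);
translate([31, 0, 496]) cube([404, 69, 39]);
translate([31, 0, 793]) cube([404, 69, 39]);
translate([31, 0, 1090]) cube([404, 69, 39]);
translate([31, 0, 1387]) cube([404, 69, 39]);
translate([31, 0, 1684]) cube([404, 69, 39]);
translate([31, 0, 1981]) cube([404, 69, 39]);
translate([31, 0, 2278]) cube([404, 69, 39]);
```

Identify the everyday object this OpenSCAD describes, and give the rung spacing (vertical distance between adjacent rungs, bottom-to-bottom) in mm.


A ladder. The rung spacing is 297 mm.

Two tall 31×69 posts with 8 short bars between them — a ladder. Adjacent rungs sit at z = 199 and z = 496, so the spacing is 496 − 199 = 297 mm.


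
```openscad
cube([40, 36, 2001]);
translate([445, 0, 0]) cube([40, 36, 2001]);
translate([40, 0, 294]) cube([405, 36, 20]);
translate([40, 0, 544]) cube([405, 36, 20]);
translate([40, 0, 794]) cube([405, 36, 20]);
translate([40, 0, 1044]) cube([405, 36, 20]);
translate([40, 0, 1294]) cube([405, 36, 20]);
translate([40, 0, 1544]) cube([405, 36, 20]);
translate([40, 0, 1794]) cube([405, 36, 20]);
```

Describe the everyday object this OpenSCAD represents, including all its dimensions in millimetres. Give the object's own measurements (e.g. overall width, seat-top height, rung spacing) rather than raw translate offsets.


A straight ladder. Two 40×36 mm vertical rails, 2001 mm tall, stand 485 mm apart (outside-to-outside) with their front faces coplanar on the −y side. 7 rungs, each 36 mm deep and 20 mm tall, span between the inner faces of the rails, front faces flush with the rails. The lowest rung's underside is at z = 294 mm and rungs are spaced 250 mm apart (underside to underside).


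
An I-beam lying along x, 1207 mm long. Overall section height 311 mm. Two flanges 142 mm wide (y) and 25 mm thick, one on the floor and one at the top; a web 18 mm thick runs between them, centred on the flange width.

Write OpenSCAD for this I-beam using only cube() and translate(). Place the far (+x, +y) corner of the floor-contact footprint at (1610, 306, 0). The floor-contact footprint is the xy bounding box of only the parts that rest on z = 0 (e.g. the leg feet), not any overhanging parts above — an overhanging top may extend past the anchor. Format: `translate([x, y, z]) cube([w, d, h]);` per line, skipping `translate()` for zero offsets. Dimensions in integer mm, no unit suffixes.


translate([403, 164, 0]) cube([1207, 142, 25]);
translate([403, 226, 25]) cube([1207, 18, 261]);
translate([403, 164, 286]) cube([1207, 142, 25]);


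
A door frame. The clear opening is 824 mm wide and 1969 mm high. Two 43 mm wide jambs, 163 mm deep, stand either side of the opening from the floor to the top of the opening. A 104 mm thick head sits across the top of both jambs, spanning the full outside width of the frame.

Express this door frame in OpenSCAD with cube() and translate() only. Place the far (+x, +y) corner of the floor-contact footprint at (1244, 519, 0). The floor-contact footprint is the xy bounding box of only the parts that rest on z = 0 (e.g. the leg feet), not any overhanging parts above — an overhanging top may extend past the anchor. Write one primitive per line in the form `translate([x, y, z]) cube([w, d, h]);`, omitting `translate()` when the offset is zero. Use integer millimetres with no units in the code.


translate([334, 356, 0]) cube([43, 163, 1969]);
translate([1201, 356, 0]) cube([43, 163, 1969]);
translate([334, 356, 1969]) cube([910, 163, 104]);


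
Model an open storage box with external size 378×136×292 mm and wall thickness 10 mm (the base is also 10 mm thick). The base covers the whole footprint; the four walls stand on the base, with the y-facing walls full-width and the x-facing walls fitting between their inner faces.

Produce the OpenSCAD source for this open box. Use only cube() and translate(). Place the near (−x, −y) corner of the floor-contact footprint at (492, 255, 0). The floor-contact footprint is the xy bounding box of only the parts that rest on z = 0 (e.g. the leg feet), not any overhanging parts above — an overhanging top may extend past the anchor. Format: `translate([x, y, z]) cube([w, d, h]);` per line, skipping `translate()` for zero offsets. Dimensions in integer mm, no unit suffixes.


translate([492, 255, 0]) cube([378, 136, 10]);
translate([492, 255, 10]) cube([378, 10, 282]);
translate([492, 381, 10]) cube([378, 10, 282]);
translate([492, 265, 10]) cube([10, 116, 282]);
translate([860, 265, 10]) cube([10, 116, 282]);


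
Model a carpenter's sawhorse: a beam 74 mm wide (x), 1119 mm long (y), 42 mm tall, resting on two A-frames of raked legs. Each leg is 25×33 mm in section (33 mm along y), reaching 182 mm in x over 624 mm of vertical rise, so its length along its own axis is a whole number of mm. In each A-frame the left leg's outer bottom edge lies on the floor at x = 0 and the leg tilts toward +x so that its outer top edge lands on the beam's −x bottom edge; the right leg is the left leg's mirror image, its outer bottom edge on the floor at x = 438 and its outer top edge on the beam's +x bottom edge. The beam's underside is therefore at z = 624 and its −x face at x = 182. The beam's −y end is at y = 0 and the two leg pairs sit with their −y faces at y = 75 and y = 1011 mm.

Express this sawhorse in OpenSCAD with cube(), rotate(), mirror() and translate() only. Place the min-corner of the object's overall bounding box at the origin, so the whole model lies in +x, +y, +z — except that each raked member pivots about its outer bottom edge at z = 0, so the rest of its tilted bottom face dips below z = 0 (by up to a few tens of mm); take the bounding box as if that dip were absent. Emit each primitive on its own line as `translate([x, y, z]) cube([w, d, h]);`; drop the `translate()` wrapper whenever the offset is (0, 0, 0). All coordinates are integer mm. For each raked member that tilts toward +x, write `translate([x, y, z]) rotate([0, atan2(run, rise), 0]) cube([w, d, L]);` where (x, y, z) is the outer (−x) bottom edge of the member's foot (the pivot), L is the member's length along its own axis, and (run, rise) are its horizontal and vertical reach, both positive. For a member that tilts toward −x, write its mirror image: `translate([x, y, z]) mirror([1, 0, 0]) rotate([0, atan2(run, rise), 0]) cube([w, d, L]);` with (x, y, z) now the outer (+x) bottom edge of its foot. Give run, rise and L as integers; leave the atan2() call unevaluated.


translate([182, 0, 624]) cube([74, 1119, 42]);
translate([0, 75, 0]) rotate([0, atan2(182, 624), 0]) cube([25, 33, 650]);
translate([438, 75, 0]) mirror([1, 0, 0]) rotate([0, atan2(182, 624), 0]) cube([25, 33, 650]);
translate([0, 1011, 0]) rotate([0, atan2(182, 624), 0]) cube([25, 33, 650]);
translate([438, 1011, 0]) mirror([1, 0, 0]) rotate([0, atan2(182, 624), 0]) cube([25, 33, 650]);


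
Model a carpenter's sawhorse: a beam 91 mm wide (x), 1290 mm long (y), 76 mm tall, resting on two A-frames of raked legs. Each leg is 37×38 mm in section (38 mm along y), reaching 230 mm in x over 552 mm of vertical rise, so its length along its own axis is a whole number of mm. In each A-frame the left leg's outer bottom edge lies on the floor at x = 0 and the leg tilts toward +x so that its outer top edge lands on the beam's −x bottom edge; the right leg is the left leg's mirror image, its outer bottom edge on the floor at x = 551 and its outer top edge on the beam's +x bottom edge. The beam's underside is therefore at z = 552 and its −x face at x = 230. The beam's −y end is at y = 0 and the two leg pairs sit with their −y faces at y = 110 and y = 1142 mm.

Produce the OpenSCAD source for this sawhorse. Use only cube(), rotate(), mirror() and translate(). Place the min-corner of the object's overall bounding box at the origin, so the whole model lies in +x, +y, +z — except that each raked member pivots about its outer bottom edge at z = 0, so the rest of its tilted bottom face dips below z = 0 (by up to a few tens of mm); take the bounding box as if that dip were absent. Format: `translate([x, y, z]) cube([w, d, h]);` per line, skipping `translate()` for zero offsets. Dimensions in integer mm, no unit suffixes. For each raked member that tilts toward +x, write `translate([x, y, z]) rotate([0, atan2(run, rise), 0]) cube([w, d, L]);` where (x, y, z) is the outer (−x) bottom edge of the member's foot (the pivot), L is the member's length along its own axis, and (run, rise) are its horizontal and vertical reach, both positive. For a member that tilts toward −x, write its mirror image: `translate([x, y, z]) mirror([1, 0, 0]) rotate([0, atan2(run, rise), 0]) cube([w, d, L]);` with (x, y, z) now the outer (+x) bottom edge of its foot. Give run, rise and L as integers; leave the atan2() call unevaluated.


// leg length = √(230² + 552²) = 598
// right-leg outer foot x = 2·230 + 91 = 551
// beam min-corner = (230, 0, 552)
translate([230, 0, 552]) cube([91, 1290, 76]);
translate([0, 110, 0]) rotate([0, atan2(230, 552), 0]) cube([37, 38, 598]);
translate([551, 110, 0]) mirror([1, 0, 0]) rotate([0, atan2(230, 552), 0]) cube([37, 38, 598]);
translate([0, 1142, 0]) rotate([0, atan2(230, 552), 0]) cube([37, 38, 598]);
translate([551, 1142, 0]) mirror([1, 0, 0]) rotate([0, atan2(230, 552), 0]) cube([37, 38, 598]);


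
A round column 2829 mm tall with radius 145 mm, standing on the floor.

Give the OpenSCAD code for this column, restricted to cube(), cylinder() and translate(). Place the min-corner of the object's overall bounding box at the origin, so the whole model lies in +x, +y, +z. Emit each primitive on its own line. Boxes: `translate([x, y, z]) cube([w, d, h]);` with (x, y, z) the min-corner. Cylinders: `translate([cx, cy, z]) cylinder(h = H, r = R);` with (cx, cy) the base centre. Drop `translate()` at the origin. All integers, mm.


translate([145, 145, 0]) cylinder(h = 2829, r = 145);


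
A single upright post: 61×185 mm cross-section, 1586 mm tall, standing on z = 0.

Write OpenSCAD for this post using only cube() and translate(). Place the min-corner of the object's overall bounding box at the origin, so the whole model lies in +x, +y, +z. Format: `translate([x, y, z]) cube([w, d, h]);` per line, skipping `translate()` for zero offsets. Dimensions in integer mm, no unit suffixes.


cube([61, 185, 1586]);


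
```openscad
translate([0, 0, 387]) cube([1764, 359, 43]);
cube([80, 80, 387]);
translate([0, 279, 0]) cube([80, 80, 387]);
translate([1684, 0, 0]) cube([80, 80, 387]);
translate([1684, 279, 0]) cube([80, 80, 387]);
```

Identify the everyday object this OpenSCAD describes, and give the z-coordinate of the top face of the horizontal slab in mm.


A bench. The seat-top height is 430 mm.

A long slab on four corner posts — a bench. The slab sits at z = 387 with thickness 43, so the top is 387 + 43 = 430 mm.


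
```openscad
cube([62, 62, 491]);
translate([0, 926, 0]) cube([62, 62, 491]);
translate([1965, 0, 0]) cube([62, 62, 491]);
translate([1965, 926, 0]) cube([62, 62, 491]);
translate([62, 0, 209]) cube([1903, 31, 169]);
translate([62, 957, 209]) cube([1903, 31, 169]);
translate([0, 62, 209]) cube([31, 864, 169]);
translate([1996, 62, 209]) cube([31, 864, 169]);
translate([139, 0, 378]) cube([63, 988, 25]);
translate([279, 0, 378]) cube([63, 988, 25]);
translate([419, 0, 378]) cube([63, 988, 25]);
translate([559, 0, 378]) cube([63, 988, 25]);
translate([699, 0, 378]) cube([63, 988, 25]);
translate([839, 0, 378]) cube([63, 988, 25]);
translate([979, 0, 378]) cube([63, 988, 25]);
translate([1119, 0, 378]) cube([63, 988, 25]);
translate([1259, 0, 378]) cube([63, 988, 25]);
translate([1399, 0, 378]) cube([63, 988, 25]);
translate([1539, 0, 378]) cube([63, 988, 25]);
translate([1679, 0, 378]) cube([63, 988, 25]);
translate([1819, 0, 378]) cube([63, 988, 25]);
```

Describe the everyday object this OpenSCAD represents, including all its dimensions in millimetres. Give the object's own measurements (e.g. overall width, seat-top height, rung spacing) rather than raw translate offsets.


A bed frame 2027 mm long (x) by 988 mm wide (y). Four 62×62 mm corner posts, 491 mm tall, at the corners of the footprint. Four rails of 31 mm thickness and 169 mm height run between adjacent posts with their undersides at z = 209 mm, their outer faces flush with the outside of the frame (the two x-running rails run between the posts' inner faces; the two y-running rails run between the posts' inner faces). 13 slats, each 63 mm wide (x) and 25 mm thick, lie across the top of the two x-running rails, running the full 988 mm width of the frame in y; along x they sit between the end posts with a 77 mm gap after the −x posts and between neighbouring slats, leaving 83 mm before the +x posts.


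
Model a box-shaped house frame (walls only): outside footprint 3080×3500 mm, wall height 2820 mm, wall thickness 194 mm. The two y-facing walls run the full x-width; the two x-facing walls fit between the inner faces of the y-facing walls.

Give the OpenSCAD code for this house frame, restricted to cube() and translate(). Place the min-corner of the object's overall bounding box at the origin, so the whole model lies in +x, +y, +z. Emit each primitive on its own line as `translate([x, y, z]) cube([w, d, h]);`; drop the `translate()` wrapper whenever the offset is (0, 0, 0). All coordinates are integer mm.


cube([3080, 194, 2820]);
translate([0, 3306, 0]) cube([3080, 194, 2820]);
translate([0, 194, 0]) cube([194, 3112, 2820]);
translate([2886, 194, 0]) cube([194, 3112, 2820]);


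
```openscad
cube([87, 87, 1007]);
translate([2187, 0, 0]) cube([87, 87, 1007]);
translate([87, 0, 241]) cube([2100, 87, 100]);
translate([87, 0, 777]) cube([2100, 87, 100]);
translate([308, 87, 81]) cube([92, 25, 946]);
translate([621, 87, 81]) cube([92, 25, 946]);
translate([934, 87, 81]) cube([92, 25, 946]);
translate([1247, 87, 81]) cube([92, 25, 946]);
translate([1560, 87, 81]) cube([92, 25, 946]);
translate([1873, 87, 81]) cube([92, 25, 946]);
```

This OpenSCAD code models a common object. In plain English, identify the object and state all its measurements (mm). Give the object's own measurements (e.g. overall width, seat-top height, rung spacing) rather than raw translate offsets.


A fence section. Two 87×87 mm posts, 1007 mm tall, stand on the floor with a clear span of 2100 mm between their inner faces. Two horizontal rails of 87×100 mm section span the gap between the posts with their undersides at z = 241 mm and z = 777 mm, flush with the posts' −y face. 6 pickets, each 92 mm wide, 25 mm thick and 946 mm tall, are fixed to the +y face of the rails with their bottoms at z = 81 mm, spaced across the span with a 221 mm gap after the −x post and between neighbouring pickets, with 222 mm left before the +x post.


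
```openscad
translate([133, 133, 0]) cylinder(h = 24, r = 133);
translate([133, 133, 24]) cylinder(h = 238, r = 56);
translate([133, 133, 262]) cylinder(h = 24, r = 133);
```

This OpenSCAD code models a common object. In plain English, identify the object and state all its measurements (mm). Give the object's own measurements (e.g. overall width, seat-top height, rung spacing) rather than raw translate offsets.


A spool: two coaxial disc flanges of radius 133 mm and thickness 24 mm, joined by a core cylinder of radius 56 mm and height 238 mm. The lower flange rests on z = 0 and the three cylinders share a vertical axis.


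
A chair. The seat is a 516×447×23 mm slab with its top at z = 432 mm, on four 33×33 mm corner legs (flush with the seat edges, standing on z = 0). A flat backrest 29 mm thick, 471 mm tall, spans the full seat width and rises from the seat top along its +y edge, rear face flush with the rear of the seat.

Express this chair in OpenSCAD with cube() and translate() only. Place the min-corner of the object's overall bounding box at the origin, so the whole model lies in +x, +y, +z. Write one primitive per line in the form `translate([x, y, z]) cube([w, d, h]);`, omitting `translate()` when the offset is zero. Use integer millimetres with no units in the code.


// leg_h = 432 - 23 = 409
translate([0, 0, 409]) cube([516, 447, 23]);
cube([33, 33, 409]);
translate([483, 0, 0]) cube([33, 33, 409]);
translate([0, 414, 0]) cube([33, 33, 409]);
translate([483, 414, 0]) cube([33, 33, 409]);
translate([0, 418, 432]) cube([516, 29, 471]);


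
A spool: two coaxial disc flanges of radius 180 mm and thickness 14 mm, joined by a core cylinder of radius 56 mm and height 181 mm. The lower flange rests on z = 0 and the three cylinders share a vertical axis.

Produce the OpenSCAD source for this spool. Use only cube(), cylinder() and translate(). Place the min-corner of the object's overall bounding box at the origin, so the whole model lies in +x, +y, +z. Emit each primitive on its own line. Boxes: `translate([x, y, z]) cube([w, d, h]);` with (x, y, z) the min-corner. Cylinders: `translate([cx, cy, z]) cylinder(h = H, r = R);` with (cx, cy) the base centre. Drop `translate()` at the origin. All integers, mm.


translate([180, 180, 0]) cylinder(h = 14, r = 180);
translate([180, 180, 14]) cylinder(h = 181, r = 56);
translate([180, 180, 195]) cylinder(h = 14, r = 180);


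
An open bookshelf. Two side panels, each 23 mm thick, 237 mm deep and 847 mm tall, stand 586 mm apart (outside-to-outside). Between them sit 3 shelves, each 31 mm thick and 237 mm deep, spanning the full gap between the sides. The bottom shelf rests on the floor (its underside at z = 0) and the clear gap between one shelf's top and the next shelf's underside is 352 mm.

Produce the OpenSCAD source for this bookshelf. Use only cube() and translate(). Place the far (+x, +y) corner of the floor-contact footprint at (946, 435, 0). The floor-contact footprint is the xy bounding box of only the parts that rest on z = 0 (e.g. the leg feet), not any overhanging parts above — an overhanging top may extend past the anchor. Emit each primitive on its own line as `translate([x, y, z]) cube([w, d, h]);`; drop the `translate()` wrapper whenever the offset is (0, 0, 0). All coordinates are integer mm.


translate([360, 198, 0]) cube([23, 237, 847]);
translate([923, 198, 0]) cube([23, 237, 847]);
translate([383, 198, 0]) cube([540, 237, 31]);
translate([383, 198, 383]) cube([540, 237, 31]);
translate([383, 198, 766]) cube([540, 237, 31]);


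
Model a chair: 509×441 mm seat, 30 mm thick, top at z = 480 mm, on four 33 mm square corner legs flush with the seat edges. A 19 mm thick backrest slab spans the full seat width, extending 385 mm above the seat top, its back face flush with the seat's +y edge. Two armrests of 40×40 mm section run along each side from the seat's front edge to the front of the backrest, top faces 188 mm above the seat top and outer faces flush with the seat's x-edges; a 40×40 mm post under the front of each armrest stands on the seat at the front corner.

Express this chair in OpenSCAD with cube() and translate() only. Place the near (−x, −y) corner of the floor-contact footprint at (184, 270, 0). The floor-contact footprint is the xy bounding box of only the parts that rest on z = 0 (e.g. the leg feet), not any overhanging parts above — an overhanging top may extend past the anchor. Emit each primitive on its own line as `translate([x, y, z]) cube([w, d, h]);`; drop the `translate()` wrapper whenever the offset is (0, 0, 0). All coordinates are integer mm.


translate([184, 270, 450]) cube([509, 441, 30]);
translate([184, 270, 0]) cube([33, 33, 450]);
translate([660, 270, 0]) cube([33, 33, 450]);
translate([184, 678, 0]) cube([33, 33, 450]);
translate([660, 678, 0]) cube([33, 33, 450]);
translate([184, 692, 480]) cube([509, 19, 385]);
translate([184, 270, 628]) cube([40, 422, 40]);
translate([653, 270, 628]) cube([40, 422, 40]);
translate([184, 270, 480]) cube([40, 40, 148]);
translate([653, 270, 480]) cube([40, 40, 148]);


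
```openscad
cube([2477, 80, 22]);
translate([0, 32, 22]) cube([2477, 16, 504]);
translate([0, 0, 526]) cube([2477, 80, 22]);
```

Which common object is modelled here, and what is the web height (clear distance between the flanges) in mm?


An I-beam. The web height is 504 mm.

Two wide flanges with a thin centred web — an I-beam. Overall 548 mm minus two 22 mm flanges gives a web of 548 − 2·22 = 504 mm.


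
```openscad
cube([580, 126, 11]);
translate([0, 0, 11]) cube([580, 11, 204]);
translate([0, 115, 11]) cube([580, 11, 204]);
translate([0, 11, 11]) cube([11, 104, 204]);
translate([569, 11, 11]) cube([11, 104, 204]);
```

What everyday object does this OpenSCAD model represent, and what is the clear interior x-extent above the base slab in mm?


An open box. The internal width is 558 mm.

A 580×126 base slab with four walls standing on it — an open box. The base is 580 mm wide and the walls are 11 mm thick, so the internal width is 580 − 2 × 11 = 558 mm.


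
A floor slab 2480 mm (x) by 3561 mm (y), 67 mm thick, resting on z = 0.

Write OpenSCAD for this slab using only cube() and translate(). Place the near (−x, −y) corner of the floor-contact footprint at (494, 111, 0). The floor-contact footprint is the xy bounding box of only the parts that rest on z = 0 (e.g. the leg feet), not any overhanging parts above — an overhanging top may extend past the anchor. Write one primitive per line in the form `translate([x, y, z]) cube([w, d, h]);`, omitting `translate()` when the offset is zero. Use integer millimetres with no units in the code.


translate([494, 111, 0]) cube([2480, 3561, 67]);


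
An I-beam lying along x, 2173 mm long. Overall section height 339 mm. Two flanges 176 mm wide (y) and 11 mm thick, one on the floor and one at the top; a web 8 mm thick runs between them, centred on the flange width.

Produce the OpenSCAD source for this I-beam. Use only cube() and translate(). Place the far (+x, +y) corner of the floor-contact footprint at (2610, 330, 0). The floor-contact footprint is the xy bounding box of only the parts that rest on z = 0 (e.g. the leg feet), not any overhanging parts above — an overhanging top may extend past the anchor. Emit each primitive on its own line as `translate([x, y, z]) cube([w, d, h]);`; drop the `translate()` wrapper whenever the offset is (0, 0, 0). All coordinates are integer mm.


translate([437, 154, 0]) cube([2173, 176, 11]);
translate([437, 238, 11]) cube([2173, 8, 317]);
translate([437, 154, 328]) cube([2173, 176, 11]);


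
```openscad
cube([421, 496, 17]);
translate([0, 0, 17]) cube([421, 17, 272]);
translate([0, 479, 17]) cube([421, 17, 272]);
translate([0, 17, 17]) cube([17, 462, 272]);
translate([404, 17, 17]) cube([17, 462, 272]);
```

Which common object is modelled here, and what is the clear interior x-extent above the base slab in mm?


An open box. The internal width is 387 mm.

A 421×496 base slab with four walls standing on it — an open box. The base is 421 mm wide and the walls are 17 mm thick, so the internal width is 421 − 2 × 17 = 387 mm.


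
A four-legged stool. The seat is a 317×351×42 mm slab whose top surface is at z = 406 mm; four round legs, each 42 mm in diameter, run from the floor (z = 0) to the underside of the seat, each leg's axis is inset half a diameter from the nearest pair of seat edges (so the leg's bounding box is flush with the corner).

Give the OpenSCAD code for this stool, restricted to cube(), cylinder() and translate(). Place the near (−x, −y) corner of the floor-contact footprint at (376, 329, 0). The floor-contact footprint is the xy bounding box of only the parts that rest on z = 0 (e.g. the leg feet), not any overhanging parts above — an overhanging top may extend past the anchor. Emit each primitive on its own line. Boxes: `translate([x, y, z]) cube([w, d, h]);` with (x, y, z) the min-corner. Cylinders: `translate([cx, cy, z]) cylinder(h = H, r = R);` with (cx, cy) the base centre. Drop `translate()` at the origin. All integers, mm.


// leg_h = 406 - 42 = 364
translate([376, 329, 364]) cube([317, 351, 42]);
translate([397, 350, 0]) cylinder(h = 364, r = 21);
translate([672, 350, 0]) cylinder(h = 364, r = 21);
translate([397, 659, 0]) cylinder(h = 364, r = 21);
translate([672, 659, 0]) cylinder(h = 364, r = 21);


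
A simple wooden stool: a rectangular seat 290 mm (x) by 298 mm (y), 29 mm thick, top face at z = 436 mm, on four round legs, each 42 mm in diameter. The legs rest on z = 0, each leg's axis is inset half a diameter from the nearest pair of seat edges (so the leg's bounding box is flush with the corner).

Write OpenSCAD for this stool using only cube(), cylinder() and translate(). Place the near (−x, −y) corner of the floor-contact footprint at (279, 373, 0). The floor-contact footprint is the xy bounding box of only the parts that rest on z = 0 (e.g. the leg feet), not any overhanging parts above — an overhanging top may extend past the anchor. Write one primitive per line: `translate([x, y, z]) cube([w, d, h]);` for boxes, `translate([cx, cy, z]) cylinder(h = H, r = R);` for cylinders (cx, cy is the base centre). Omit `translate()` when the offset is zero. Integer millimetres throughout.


// leg_h = 436 - 29 = 407
translate([279, 373, 407]) cube([290, 298, 29]);
translate([300, 394, 0]) cylinder(h = 407, r = 21);
translate([548, 394, 0]) cylinder(h = 407, r = 21);
translate([300, 650, 0]) cylinder(h = 407, r = 21);
translate([548, 650, 0]) cylinder(h = 407, r = 21);


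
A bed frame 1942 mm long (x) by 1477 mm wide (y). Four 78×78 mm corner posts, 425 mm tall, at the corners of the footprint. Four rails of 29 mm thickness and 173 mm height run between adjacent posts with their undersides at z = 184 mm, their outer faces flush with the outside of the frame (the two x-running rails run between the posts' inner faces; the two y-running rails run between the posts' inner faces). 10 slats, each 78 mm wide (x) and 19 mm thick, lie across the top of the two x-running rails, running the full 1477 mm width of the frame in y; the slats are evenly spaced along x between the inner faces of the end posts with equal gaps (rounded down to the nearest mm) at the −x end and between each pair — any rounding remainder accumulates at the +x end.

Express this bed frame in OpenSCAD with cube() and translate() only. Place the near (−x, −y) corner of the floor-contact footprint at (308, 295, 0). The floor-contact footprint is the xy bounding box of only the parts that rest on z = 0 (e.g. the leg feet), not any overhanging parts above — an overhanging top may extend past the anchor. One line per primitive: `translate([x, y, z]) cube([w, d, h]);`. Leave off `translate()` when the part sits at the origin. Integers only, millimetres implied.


translate([308, 295, 0]) cube([78, 78, 425]);
translate([308, 1694, 0]) cube([78, 78, 425]);
translate([2172, 295, 0]) cube([78, 78, 425]);
translate([2172, 1694, 0]) cube([78, 78, 425]);
translate([386, 295, 184]) cube([1786, 29, 173]);
translate([386, 1743, 184]) cube([1786, 29, 173]);
translate([308, 373, 184]) cube([29, 1321, 173]);
translate([2221, 373, 184]) cube([29, 1321, 173]);
translate([477, 295, 357]) cube([78, 1477, 19]);
translate([646, 295, 357]) cube([78, 1477, 19]);
translate([815, 295, 357]) cube([78, 1477, 19]);
translate([984, 295, 357]) cube([78, 1477, 19]);
translate([1153, 295, 357]) cube([78, 1477, 19]);
translate([1322, 295, 357]) cube([78, 1477, 19]);
translate([1491, 295, 357]) cube([78, 1477, 19]);
translate([1660, 295, 357]) cube([78, 1477, 19]);
translate([1829, 295, 357]) cube([78, 1477, 19]);
translate([1998, 295, 357]) cube([78, 1477, 19]);


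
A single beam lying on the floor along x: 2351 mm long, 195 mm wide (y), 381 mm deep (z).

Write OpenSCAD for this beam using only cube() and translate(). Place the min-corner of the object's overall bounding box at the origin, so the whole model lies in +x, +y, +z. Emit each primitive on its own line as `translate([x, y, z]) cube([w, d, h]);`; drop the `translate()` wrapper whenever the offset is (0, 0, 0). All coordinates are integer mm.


cube([2351, 195, 381]);


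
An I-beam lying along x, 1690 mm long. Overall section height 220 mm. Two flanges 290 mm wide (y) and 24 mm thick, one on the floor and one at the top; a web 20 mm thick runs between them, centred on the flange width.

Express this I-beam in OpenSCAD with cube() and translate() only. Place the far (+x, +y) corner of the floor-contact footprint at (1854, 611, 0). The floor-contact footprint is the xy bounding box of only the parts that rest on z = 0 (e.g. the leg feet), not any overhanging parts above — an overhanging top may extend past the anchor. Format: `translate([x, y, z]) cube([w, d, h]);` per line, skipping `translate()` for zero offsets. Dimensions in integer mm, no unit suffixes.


translate([164, 321, 0]) cube([1690, 290, 24]);
translate([164, 456, 24]) cube([1690, 20, 172]);
translate([164, 321, 196]) cube([1690, 290, 24]);


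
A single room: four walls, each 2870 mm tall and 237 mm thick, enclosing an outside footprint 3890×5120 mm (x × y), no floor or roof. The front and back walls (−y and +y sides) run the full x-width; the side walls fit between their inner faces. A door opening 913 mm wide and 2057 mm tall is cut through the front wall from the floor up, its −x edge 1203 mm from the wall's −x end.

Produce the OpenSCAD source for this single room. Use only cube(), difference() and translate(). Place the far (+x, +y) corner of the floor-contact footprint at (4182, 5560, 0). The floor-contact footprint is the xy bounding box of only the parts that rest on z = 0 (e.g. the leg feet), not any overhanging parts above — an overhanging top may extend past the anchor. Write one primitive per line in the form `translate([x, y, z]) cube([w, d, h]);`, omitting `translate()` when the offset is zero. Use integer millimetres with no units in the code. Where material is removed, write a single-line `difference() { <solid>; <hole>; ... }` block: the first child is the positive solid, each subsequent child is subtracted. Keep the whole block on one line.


difference() { translate([292, 440, 0]) cube([3890, 237, 2870]); translate([1495, 440, 0]) cube([913, 237, 2057]); }
translate([292, 5323, 0]) cube([3890, 237, 2870]);
translate([292, 677, 0]) cube([237, 4646, 2870]);
translate([3945, 677, 0]) cube([237, 4646, 2870]);


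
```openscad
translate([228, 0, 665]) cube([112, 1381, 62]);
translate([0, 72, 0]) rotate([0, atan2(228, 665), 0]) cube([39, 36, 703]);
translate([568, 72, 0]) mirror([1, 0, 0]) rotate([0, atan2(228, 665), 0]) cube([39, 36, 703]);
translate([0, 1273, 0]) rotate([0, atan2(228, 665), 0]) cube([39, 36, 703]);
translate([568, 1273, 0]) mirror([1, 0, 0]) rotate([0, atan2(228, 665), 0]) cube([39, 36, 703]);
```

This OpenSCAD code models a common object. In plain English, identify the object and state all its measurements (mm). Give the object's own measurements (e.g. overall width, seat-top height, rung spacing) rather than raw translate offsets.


A sawhorse. A 112×1381×62 mm beam (x, y, z) sits on two A-frame leg pairs. Each pair is two raked legs of 39×36 mm section (36 mm along y) splaying symmetrically in x. Each leg rises 665 mm vertically over 228 mm of horizontal reach and is 703 mm long along its own axis. Every leg's outer bottom edge rests on the floor and its outer top edge meets a bottom edge of the beam — the left legs (tilting toward +x) meet the beam's −x bottom edge, the right legs (their mirror images, tilting toward −x) meet its +x bottom edge — so the leg tops tuck under the beam, the beam's underside is 665 mm above the floor, and the feet are 568 mm apart outside-to-outside with the beam centred between them. The two leg pairs are set in 72 mm from either end of the beam.


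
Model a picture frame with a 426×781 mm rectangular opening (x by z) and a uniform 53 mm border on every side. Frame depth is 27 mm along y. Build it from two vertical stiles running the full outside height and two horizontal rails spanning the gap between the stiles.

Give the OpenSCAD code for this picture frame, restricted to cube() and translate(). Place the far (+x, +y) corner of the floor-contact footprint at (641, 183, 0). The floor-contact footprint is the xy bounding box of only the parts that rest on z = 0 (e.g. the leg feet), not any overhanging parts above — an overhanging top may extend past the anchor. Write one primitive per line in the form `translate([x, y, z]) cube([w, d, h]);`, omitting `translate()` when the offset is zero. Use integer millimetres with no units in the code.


translate([109, 156, 0]) cube([53, 27, 887]);
translate([588, 156, 0]) cube([53, 27, 887]);
translate([162, 156, 0]) cube([426, 27, 53]);
translate([162, 156, 834]) cube([426, 27, 53]);


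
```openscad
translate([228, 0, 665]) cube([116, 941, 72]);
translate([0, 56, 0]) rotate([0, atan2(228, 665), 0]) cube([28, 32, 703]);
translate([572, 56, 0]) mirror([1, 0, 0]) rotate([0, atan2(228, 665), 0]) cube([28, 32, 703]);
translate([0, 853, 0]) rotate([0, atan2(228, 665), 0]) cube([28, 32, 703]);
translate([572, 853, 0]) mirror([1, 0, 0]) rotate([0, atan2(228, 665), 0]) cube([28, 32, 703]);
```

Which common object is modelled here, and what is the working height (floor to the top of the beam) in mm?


A sawhorse. The overall height is 737 mm.

A beam across two mirrored pairs of raked legs — a sawhorse. The beam's underside is at z = 665 (matching the legs' vertical rise in atan2(228, 665)) and the beam is 72 mm tall, so its top is at 665 + 72 = 737 mm. The raked legs top out at the beam's underside, so that is the highest point.


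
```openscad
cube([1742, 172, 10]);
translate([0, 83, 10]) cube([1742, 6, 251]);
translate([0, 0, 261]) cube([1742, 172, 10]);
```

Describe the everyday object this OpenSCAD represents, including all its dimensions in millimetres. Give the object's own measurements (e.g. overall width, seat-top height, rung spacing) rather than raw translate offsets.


An I-beam lying along x, 1742 mm long. Overall section height 271 mm. Two flanges 172 mm wide (y) and 10 mm thick, one on the floor and one at the top; a web 6 mm thick runs between them, centred on the flange width.
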